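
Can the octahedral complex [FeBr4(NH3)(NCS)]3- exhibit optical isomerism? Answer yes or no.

The distinct arrangements are (2 in all): NH3 and NCS mutually trans; NH3 and NCS mutually cis.
Each arrangement has an internal mirror plane or centre of symmetry, so none is chiral.

no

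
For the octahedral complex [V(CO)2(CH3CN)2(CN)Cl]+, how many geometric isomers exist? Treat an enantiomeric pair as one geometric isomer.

6

There are 6 geometric isomers: CO cis, CH3CN trans; CO trans, CH3CN trans; CO cis, CH3CN cis (3 arrangements, 2 chiral); CO trans, CH3CN cis.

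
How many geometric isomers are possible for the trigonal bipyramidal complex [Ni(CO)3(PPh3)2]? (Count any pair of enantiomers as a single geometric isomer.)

3

A trigonal bipyramid has two axial and three equatorial sites, which are chemically inequivalent.
There are 3 geometric isomers: PPh3 both equatorial; PPh3 one axial, one equatorial; PPh3 both axial.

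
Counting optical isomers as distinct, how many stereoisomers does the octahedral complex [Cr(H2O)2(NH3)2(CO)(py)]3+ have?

In an octahedral complex each vertex has one trans partner and four cis neighbours.
Systematic placement gives 6 geometric isomers: H2O cis, NH3 cis (3 arrangements, 2 chiral); H2O cis, NH3 trans; H2O trans, NH3 cis; H2O trans, NH3 trans.
Of these, 2 lack any improper symmetry element and so occur as enantiomeric pairs, giving 6 + 2 = 8 stereoisomers in total.

8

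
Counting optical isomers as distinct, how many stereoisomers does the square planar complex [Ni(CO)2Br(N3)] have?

In a square planar complex each vertex has one trans partner and two cis neighbours.
There are 2 geometric isomers: CO cis; CO trans.
Each arrangement has an internal mirror plane or centre of symmetry, so none is chiral.

2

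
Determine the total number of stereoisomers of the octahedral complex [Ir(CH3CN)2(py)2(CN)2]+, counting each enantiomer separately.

6

There are 5 geometric isomers: CH3CN trans, py trans, CN trans; CH3CN trans, py cis, CN cis; CH3CN cis, py trans, CN cis; CH3CN cis, py cis, CN cis (chiral); CH3CN cis, py cis, CN trans.
One of these lacks any improper symmetry element and so occurs as an enantiomeric pair, giving 5 + 1 = 6 stereoisomers in total.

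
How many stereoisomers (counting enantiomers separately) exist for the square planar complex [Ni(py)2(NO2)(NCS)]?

2

A square has two trans pairs of vertices; adjacent vertices are cis.
The distinct arrangements are (2 in all): py cis; py trans.
Each arrangement has an internal mirror plane or centre of symmetry, so none is chiral.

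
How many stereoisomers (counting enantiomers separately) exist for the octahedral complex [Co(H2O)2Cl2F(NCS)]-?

8

There are 6 geometric isomers: H2O cis, Cl trans; H2O trans, Cl trans; H2O cis, Cl cis (3 arrangements, 2 chiral); H2O trans, Cl cis.
Of these, 2 lack any improper symmetry element and so occur as enantiomeric pairs, giving 6 + 2 = 8 stereoisomers in total.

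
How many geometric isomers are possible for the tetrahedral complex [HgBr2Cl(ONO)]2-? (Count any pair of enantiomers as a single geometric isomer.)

1

All four vertices of a tetrahedron are equivalent and mutually adjacent, so cis/trans isomerism cannot arise.
Only one geometric arrangement is possible.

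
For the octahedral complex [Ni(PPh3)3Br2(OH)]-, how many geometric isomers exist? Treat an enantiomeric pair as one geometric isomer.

3

An octahedron has six vertices in three trans pairs; every non-trans pair is cis.
Working through the distinct placements yields 3 geometric isomers: PPh3 mer, Br trans; PPh3 mer, Br cis; PPh3 fac, Br cis.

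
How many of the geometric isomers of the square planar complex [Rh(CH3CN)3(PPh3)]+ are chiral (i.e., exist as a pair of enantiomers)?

0

A square has two trans pairs of vertices; adjacent vertices are cis.
Only one geometric arrangement is possible.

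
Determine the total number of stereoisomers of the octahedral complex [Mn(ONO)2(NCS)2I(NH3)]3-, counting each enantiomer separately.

8

The six octahedral sites form three mutually perpendicular trans pairs.
There are 6 geometric isomers: ONO trans, NCS cis; ONO cis, NCS cis (3 arrangements, 2 chiral); ONO trans, NCS trans; ONO cis, NCS trans.
Of these, 2 lack any improper symmetry element and so occur as enantiomeric pairs, giving 6 + 2 = 8 stereoisomers in total.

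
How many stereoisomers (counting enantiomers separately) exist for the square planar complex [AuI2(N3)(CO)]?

A square has two trans pairs of vertices; adjacent vertices are cis.
The distinct arrangements are (2 in all): I cis; I trans.
Each arrangement has an internal mirror plane or centre of symmetry, so none is chiral.

2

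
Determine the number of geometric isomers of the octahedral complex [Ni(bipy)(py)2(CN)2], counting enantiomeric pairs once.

The six octahedral sites form three mutually perpendicular trans pairs.
Each bipy is bidentate and must span two cis positions.
The distinct arrangements are (3 in all): py cis, CN trans; py trans, CN cis; py cis, CN cis (chiral).

3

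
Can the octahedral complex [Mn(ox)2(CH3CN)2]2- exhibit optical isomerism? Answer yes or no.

The six octahedral sites form three mutually perpendicular trans pairs.
Each ox is bidentate and must span two cis positions.
Systematic placement gives 2 geometric isomers: CH3CN trans; CH3CN cis (chiral).
One of these lacks any improper symmetry element and so occurs as an enantiomeric pair, giving 2 + 1 = 3 stereoisomers in total.

yes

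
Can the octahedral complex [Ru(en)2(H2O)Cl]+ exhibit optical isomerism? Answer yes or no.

yes

In an octahedral complex each vertex has one trans partner and four cis neighbours.
Each en is bidentate and must span two cis positions.
There are 2 geometric isomers: H2O and Cl mutually trans; H2O and Cl mutually cis (chiral).
One of these lacks any improper symmetry element and so occurs as an enantiomeric pair, giving 2 + 1 = 3 stereoisomers in total.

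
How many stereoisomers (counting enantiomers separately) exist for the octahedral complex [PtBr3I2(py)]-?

3

There are 3 geometric isomers: Br mer, I cis; Br mer, I trans; Br fac, I cis.
Each arrangement has an internal mirror plane or centre of symmetry, so none is chiral.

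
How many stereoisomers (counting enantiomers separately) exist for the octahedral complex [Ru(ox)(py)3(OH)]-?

Each ox is bidentate and must span two cis positions.
Working through the distinct placements yields 2 geometric isomers: py mer; py fac.
Each arrangement has an internal mirror plane or centre of symmetry, so none is chiral.

2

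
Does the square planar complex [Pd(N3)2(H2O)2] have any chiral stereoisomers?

no

A square has two trans pairs of vertices; adjacent vertices are cis.
The distinct arrangements are (2 in all): N3 cis; N3 trans.
Each arrangement has an internal mirror plane or centre of symmetry, so none is chiral.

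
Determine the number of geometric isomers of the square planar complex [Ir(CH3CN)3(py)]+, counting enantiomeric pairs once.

1

In a square planar complex each vertex has one trans partner and two cis neighbours.
Only one geometric arrangement is possible.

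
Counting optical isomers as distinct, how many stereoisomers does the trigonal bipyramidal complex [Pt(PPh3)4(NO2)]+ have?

A trigonal bipyramid has two axial and three equatorial sites, which are chemically inequivalent.
Systematic placement gives 2 geometric isomers: NO2 axial; NO2 equatorial.
Each arrangement has an internal mirror plane or centre of symmetry, so none is chiral.

2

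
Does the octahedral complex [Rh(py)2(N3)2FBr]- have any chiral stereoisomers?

Systematic placement gives 6 geometric isomers: py trans, N3 trans; py cis, N3 cis (3 arrangements, 2 chiral); py trans, N3 cis; py cis, N3 trans.
Of these, 2 lack any improper symmetry element and so occur as enantiomeric pairs, giving 6 + 2 = 8 stereoisomers in total.

yes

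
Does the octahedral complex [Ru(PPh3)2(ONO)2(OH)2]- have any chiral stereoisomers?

yes

The six octahedral sites form three mutually perpendicular trans pairs.
There are 5 geometric isomers: PPh3 trans, ONO trans, OH trans; PPh3 cis, ONO cis, OH trans; PPh3 trans, ONO cis, OH cis; PPh3 cis, ONO cis, OH cis (chiral); PPh3 cis, ONO trans, OH cis.
One of these lacks any improper symmetry element and so occurs as an enantiomeric pair, giving 5 + 1 = 6 stereoisomers in total.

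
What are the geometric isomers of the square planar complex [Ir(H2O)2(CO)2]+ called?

Working through the distinct placements yields 2 geometric isomers: H2O cis; H2O trans.

cis and trans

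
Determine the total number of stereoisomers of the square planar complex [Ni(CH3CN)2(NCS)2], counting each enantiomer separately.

Working through the distinct placements yields 2 geometric isomers: CH3CN cis; CH3CN trans.
Each arrangement has an internal mirror plane or centre of symmetry, so none is chiral.

2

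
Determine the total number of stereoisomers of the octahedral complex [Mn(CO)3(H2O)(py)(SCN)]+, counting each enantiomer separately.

The six octahedral sites form three mutually perpendicular trans pairs.
Working through the distinct placements yields 4 geometric isomers: CO mer (3 arrangements); CO fac (chiral).
One of these lacks any improper symmetry element and so occurs as an enantiomeric pair, giving 4 + 1 = 5 stereoisomers in total.

5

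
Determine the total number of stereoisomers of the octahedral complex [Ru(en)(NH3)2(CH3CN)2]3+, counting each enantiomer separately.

4

The six octahedral sites form three mutually perpendicular trans pairs.
Each en is bidentate and must span two cis positions.
Systematic placement gives 3 geometric isomers: NH3 cis, CH3CN trans; NH3 cis, CH3CN cis (chiral); NH3 trans, CH3CN cis.
One of these lacks any improper symmetry element and so occurs as an enantiomeric pair, giving 3 + 1 = 4 stereoisomers in total.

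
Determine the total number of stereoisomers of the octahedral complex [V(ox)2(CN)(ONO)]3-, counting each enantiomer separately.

3

The six octahedral sites form three mutually perpendicular trans pairs.
Each ox is bidentate and must span two cis positions.
The distinct arrangements are (2 in all): CN and ONO mutually trans; CN and ONO mutually cis (chiral).
One of these lacks any improper symmetry element and so occurs as an enantiomeric pair, giving 2 + 1 = 3 stereoisomers in total.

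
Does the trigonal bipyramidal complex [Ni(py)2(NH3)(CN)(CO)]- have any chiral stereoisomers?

A trigonal bipyramid has two axial and three equatorial sites, which are chemically inequivalent.
Systematic enumeration (placing each ligand type in turn and discarding arrangements equivalent by rotation or reflection) gives 7 geometric isomers.
Of these, 3 lack any improper symmetry element and so occur as enantiomeric pairs, giving 7 + 3 = 10 stereoisomers in total.

yes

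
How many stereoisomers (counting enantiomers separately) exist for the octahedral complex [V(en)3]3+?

2

The six octahedral sites form three mutually perpendicular trans pairs.
Each en is bidentate and must span two cis positions.
Only one geometric arrangement is possible; it has no improper symmetry element, so it exists as a pair of enantiomers (2 stereoisomers).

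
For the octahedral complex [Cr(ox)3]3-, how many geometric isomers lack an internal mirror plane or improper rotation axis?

1

Each ox is bidentate and must span two cis positions.
Only one geometric arrangement is possible; it has no improper symmetry element, so it exists as a pair of enantiomers (2 stereoisomers).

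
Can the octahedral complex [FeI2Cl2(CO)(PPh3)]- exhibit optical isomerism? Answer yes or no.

In an octahedral complex each vertex has one trans partner and four cis neighbours.
The distinct arrangements are (6 in all): I cis, Cl cis (3 arrangements, 2 chiral); I trans, Cl cis; I cis, Cl trans; I trans, Cl trans.
Of these, 2 lack any improper symmetry element and so occur as enantiomeric pairs, giving 6 + 2 = 8 stereoisomers in total.

yes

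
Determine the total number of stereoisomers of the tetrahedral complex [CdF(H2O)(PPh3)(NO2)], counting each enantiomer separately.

2

In a tetrahedral complex all four positions are equivalent and every pair of ligands is adjacent — there is no cis/trans distinction.
Only one geometric arrangement is possible; it has no improper symmetry element, so it exists as a pair of enantiomers (2 stereoisomers).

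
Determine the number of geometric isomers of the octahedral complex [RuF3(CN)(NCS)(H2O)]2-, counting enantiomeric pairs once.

4

In an octahedral complex each vertex has one trans partner and four cis neighbours.
There are 4 geometric isomers: F mer (3 arrangements); F fac (chiral).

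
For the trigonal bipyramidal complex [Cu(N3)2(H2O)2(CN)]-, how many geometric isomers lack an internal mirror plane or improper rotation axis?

1

A trigonal bipyramid has two axial and three equatorial sites, which are chemically inequivalent.
Exhaustive case analysis gives 5 geometric isomers.
One of these lacks any improper symmetry element and so occurs as an enantiomeric pair, giving 5 + 1 = 6 stereoisomers in total.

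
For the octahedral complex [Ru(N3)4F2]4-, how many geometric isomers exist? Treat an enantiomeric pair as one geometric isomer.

2

In an octahedral complex each vertex has one trans partner and four cis neighbours.
The distinct arrangements are (2 in all): F trans; F cis.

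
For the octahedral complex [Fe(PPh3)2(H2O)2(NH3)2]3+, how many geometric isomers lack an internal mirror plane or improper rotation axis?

1

Working through the distinct placements yields 5 geometric isomers: PPh3 trans, H2O trans, NH3 trans; PPh3 cis, H2O trans, NH3 cis; PPh3 trans, H2O cis, NH3 cis; PPh3 cis, H2O cis, NH3 cis (chiral); PPh3 cis, H2O cis, NH3 trans.
One of these lacks any improper symmetry element and so occurs as an enantiomeric pair, giving 5 + 1 = 6 stereoisomers in total.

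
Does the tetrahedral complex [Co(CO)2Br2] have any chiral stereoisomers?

All four vertices of a tetrahedron are equivalent and mutually adjacent, so cis/trans isomerism cannot arise.
Only one geometric arrangement is possible.

no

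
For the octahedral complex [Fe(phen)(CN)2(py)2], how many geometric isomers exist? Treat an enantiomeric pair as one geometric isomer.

3

Each phen is bidentate and must span two cis positions.
Working through the distinct placements yields 3 geometric isomers: CN trans, py cis; CN cis, py trans; CN cis, py cis (chiral).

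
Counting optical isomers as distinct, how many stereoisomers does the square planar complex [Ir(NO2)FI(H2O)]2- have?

3

There are 3 geometric isomers: (F/I trans, H2O/NO2 trans); (F/NO2 trans, H2O/I trans); (F/H2O trans, I/NO2 trans).
Each arrangement has an internal mirror plane or centre of symmetry, so none is chiral.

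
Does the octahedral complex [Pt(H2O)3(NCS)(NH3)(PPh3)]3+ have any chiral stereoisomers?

yes

The six octahedral sites form three mutually perpendicular trans pairs.
Working through the distinct placements yields 4 geometric isomers: H2O mer (3 arrangements); H2O fac (chiral).
One of these lacks any improper symmetry element and so occurs as an enantiomeric pair, giving 4 + 1 = 5 stereoisomers in total.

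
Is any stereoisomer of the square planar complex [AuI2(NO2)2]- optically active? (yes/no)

no

In a square planar complex each vertex has one trans partner and two cis neighbours.
Systematic placement gives 2 geometric isomers: I cis; I trans.
Each arrangement has an internal mirror plane or centre of symmetry, so none is chiral.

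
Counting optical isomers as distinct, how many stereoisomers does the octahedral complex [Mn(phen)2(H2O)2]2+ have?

3

The six octahedral sites form three mutually perpendicular trans pairs.
Each phen is bidentate and must span two cis positions.
Working through the distinct placements yields 2 geometric isomers: H2O trans; H2O cis (chiral).
One of these lacks any improper symmetry element and so occurs as an enantiomeric pair, giving 2 + 1 = 3 stereoisomers in total.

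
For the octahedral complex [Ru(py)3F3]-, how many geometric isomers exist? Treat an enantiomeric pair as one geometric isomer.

2

In an octahedral complex each vertex has one trans partner and four cis neighbours.
The distinct arrangements are (2 in all): py mer; py fac.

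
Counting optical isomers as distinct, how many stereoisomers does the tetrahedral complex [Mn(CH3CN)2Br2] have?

Only one geometric arrangement is possible.

1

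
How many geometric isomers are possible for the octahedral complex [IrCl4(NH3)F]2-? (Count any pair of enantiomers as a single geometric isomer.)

An octahedron has six vertices in three trans pairs; every non-trans pair is cis.
The distinct arrangements are (2 in all): NH3 and F mutually trans; NH3 and F mutually cis.

2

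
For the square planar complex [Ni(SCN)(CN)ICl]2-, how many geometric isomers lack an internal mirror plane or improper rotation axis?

0

A square has two trans pairs of vertices; adjacent vertices are cis.
The distinct arrangements are (3 in all): (CN/I trans, Cl/SCN trans); (CN/SCN trans, Cl/I trans); (CN/Cl trans, I/SCN trans).
Each arrangement has an internal mirror plane or centre of symmetry, so none is chiral.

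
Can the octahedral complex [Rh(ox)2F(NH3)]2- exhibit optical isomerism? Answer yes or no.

An octahedron has six vertices in three trans pairs; every non-trans pair is cis.
Each ox is bidentate and must span two cis positions.
There are 2 geometric isomers: F and NH3 mutually trans; F and NH3 mutually cis (chiral).
One of these lacks any improper symmetry element and so occurs as an enantiomeric pair, giving 2 + 1 = 3 stereoisomers in total.

yes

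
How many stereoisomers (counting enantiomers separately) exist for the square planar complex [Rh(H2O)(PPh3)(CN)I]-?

3

A square has two trans pairs of vertices; adjacent vertices are cis.
There are 3 geometric isomers: (CN/I trans, H2O/PPh3 trans); (CN/PPh3 trans, H2O/I trans); (CN/H2O trans, I/PPh3 trans).
Each arrangement has an internal mirror plane or centre of symmetry, so none is chiral.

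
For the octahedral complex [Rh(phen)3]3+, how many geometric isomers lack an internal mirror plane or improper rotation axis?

1

Each phen is bidentate and must span two cis positions.
Only one geometric arrangement is possible; it has no improper symmetry element, so it exists as a pair of enantiomers (2 stereoisomers).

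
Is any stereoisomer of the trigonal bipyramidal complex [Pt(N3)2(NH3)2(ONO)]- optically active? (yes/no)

A trigonal bipyramid has two axial and three equatorial sites, which are chemically inequivalent.
Placing the ligands in turn and identifying arrangements related by rotation or reflection leaves 5 distinct geometric isomers.
One of these lacks any improper symmetry element and so occurs as an enantiomeric pair, giving 5 + 1 = 6 stereoisomers in total.

yes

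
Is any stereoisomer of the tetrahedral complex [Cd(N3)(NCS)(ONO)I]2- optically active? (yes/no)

Only one geometric arrangement is possible; it has no improper symmetry element, so it exists as a pair of enantiomers (2 stereoisomers).

yes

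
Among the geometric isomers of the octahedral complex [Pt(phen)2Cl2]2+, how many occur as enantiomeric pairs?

An octahedron has six vertices in three trans pairs; every non-trans pair is cis.
Each phen is bidentate and must span two cis positions.
There are 2 geometric isomers: Cl trans; Cl cis (chiral).
One of these lacks any improper symmetry element and so occurs as an enantiomeric pair, giving 2 + 1 = 3 stereoisomers in total.

1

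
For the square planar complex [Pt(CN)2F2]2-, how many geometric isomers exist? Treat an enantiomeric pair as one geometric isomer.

In a square planar complex each vertex has one trans partner and two cis neighbours.
There are 2 geometric isomers: CN cis; CN trans.

2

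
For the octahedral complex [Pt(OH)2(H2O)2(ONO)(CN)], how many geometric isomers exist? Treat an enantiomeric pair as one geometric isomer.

6

There are 6 geometric isomers: OH cis, H2O cis (3 arrangements, 2 chiral); OH trans, H2O cis; OH cis, H2O trans; OH trans, H2O trans.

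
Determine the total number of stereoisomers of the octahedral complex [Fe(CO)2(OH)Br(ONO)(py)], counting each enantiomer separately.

Placing the ligands in turn and identifying arrangements related by rotation or reflection leaves 9 distinct geometric isomers.
Of these, 6 lack any improper symmetry element and so occur as enantiomeric pairs, giving 9 + 6 = 15 stereoisomers in total.

15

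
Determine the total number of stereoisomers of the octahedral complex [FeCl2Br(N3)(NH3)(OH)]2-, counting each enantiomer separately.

15

In an octahedral complex each vertex has one trans partner and four cis neighbours.
Exhaustive case analysis gives 9 geometric isomers.
Of these, 6 lack any improper symmetry element and so occur as enantiomeric pairs, giving 9 + 6 = 15 stereoisomers in total.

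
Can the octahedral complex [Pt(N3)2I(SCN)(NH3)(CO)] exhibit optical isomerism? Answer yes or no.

Exhaustive case analysis gives 9 geometric isomers.
Of these, 6 lack any improper symmetry element and so occur as enantiomeric pairs, giving 9 + 6 = 15 stereoisomers in total.

yes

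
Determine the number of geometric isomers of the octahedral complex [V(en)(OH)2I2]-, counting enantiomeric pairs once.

The six octahedral sites form three mutually perpendicular trans pairs.
Each en is bidentate and must span two cis positions.
Systematic placement gives 3 geometric isomers: OH cis, I trans; OH cis, I cis (chiral); OH trans, I cis.

3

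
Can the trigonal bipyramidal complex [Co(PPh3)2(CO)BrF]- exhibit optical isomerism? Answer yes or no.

Placing the ligands in turn and identifying arrangements related by rotation or reflection leaves 7 distinct geometric isomers.
Of these, 3 lack any improper symmetry element and so occur as enantiomeric pairs, giving 7 + 3 = 10 stereoisomers in total.

yes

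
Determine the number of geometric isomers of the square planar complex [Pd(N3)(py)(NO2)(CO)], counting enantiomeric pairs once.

In a square planar complex each vertex has one trans partner and two cis neighbours.
Systematic placement gives 3 geometric isomers: (CO/NO2 trans, N3/py trans); (CO/py trans, N3/NO2 trans); (CO/N3 trans, NO2/py trans).

3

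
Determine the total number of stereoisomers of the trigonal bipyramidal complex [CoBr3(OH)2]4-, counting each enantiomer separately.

3

There are 3 geometric isomers: OH both equatorial; OH one axial, one equatorial; OH both axial.
Each arrangement has an internal mirror plane or centre of symmetry, so none is chiral.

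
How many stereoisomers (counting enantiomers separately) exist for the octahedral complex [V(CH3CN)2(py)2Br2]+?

The distinct arrangements are (5 in all): CH3CN trans, py trans, Br trans; CH3CN cis, py cis, Br trans; CH3CN cis, py trans, Br cis; CH3CN cis, py cis, Br cis (chiral); CH3CN trans, py cis, Br cis.
One of these lacks any improper symmetry element and so occurs as an enantiomeric pair, giving 5 + 1 = 6 stereoisomers in total.

6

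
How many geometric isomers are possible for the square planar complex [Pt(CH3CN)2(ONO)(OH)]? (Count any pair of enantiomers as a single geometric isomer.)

A square has two trans pairs of vertices; adjacent vertices are cis.
There are 2 geometric isomers: CH3CN cis; CH3CN trans.

2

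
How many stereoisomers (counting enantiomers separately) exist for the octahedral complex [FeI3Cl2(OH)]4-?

3

Working through the distinct placements yields 3 geometric isomers: I mer, Cl trans; I fac, Cl cis; I mer, Cl cis.
Each arrangement has an internal mirror plane or centre of symmetry, so none is chiral.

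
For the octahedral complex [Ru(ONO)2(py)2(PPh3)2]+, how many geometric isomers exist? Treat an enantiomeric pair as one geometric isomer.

In an octahedral complex each vertex has one trans partner and four cis neighbours.
The distinct arrangements are (5 in all): ONO trans, py trans, PPh3 trans; ONO trans, py cis, PPh3 cis; ONO cis, py trans, PPh3 cis; ONO cis, py cis, PPh3 cis (chiral); ONO cis, py cis, PPh3 trans.

5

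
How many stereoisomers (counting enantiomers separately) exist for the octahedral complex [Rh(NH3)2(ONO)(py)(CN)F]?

An octahedron has six vertices in three trans pairs; every non-trans pair is cis.
Systematic enumeration (placing each ligand type in turn and discarding arrangements equivalent by rotation or reflection) gives 9 geometric isomers.
Of these, 6 lack any improper symmetry element and so occur as enantiomeric pairs, giving 9 + 6 = 15 stereoisomers in total.

15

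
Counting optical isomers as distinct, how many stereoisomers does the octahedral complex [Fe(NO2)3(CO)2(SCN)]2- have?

An octahedron has six vertices in three trans pairs; every non-trans pair is cis.
Systematic placement gives 3 geometric isomers: NO2 mer, CO trans; NO2 fac, CO cis; NO2 mer, CO cis.
Each arrangement has an internal mirror plane or centre of symmetry, so none is chiral.

3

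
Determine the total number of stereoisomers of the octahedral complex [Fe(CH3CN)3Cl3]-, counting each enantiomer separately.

Systematic placement gives 2 geometric isomers: CH3CN mer; CH3CN fac.
Each arrangement has an internal mirror plane or centre of symmetry, so none is chiral.

2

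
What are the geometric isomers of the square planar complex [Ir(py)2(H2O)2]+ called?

In a square planar complex each vertex has one trans partner and two cis neighbours.
The distinct arrangements are (2 in all): py cis; py trans.

cis and trans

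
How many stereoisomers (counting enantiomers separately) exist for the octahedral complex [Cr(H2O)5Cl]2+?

1

In an octahedral complex each vertex has one trans partner and four cis neighbours.
Only one geometric arrangement is possible.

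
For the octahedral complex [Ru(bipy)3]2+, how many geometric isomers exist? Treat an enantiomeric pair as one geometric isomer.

An octahedron has six vertices in three trans pairs; every non-trans pair is cis.
Each bipy is bidentate and must span two cis positions.
Only one geometric arrangement is possible; it has no improper symmetry element, so it exists as a pair of enantiomers (2 stereoisomers).

1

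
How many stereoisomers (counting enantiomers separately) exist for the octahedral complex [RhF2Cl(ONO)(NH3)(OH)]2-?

15

In an octahedral complex each vertex has one trans partner and four cis neighbours.
Systematic enumeration (placing each ligand type in turn and discarding arrangements equivalent by rotation or reflection) gives 9 geometric isomers.
Of these, 6 lack any improper symmetry element and so occur as enantiomeric pairs, giving 9 + 6 = 15 stereoisomers in total.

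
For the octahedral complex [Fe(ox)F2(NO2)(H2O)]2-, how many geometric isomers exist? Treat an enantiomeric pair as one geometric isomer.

4

In an octahedral complex each vertex has one trans partner and four cis neighbours.
Each ox is bidentate and must span two cis positions.
Working through the distinct placements yields 4 geometric isomers: F trans; F cis (3 arrangements, 2 chiral).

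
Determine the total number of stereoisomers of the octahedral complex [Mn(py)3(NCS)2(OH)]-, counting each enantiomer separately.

3

Systematic placement gives 3 geometric isomers: py mer, NCS trans; py mer, NCS cis; py fac, NCS cis.
Each arrangement has an internal mirror plane or centre of symmetry, so none is chiral.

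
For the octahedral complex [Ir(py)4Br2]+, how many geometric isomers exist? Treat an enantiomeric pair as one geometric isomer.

2

In an octahedral complex each vertex has one trans partner and four cis neighbours.
The distinct arrangements are (2 in all): Br trans; Br cis.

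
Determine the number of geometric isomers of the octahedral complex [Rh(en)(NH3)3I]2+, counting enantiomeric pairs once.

2

Each en is bidentate and must span two cis positions.
The distinct arrangements are (2 in all): NH3 fac; NH3 mer.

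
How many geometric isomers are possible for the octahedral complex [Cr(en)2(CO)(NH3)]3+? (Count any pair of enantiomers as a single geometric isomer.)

2

In an octahedral complex each vertex has one trans partner and four cis neighbours.
Each en is bidentate and must span two cis positions.
There are 2 geometric isomers: CO and NH3 mutually trans; CO and NH3 mutually cis (chiral).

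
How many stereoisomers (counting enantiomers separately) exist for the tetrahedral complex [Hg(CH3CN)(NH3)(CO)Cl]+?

In a tetrahedral complex all four positions are equivalent and every pair of ligands is adjacent — there is no cis/trans distinction.
Only one geometric arrangement is possible; it has no improper symmetry element, so it exists as a pair of enantiomers (2 stereoisomers).

2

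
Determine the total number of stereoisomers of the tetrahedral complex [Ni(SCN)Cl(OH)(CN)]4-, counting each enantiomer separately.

In a tetrahedral complex all four positions are equivalent and every pair of ligands is adjacent — there is no cis/trans distinction.
Only one geometric arrangement is possible; it has no improper symmetry element, so it exists as a pair of enantiomers (2 stereoisomers).

2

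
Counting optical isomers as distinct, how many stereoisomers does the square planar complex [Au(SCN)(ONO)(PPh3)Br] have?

Systematic placement gives 3 geometric isomers: (Br/PPh3 trans, ONO/SCN trans); (Br/SCN trans, ONO/PPh3 trans); (Br/ONO trans, PPh3/SCN trans).
Each arrangement has an internal mirror plane or centre of symmetry, so none is chiral.

3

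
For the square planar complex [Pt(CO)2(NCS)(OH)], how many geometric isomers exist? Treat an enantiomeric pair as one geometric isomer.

2

There are 2 geometric isomers: CO cis; CO trans.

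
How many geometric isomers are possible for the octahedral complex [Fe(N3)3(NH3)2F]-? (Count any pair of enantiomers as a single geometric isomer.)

3

The six octahedral sites form three mutually perpendicular trans pairs.
The distinct arrangements are (3 in all): N3 mer, NH3 trans; N3 fac, NH3 cis; N3 mer, NH3 cis.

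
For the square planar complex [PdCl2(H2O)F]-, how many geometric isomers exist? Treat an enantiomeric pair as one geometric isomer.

A square has two trans pairs of vertices; adjacent vertices are cis.
There are 2 geometric isomers: Cl cis; Cl trans.

2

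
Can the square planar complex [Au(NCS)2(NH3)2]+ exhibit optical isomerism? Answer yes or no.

A square has two trans pairs of vertices; adjacent vertices are cis.
The distinct arrangements are (2 in all): NCS cis; NCS trans.
Each arrangement has an internal mirror plane or centre of symmetry, so none is chiral.

no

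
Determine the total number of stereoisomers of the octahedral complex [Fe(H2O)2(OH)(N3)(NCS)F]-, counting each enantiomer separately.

Exhaustive case analysis gives 9 geometric isomers.
Of these, 6 lack any improper symmetry element and so occur as enantiomeric pairs, giving 9 + 6 = 15 stereoisomers in total.

15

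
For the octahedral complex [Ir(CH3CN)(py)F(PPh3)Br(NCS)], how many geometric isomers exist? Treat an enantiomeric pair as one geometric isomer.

The six octahedral sites form three mutually perpendicular trans pairs.
Systematic enumeration (placing each ligand type in turn and discarding arrangements equivalent by rotation or reflection) gives 15 geometric isomers.

15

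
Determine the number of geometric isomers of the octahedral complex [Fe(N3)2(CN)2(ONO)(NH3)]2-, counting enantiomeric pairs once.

In an octahedral complex each vertex has one trans partner and four cis neighbours.
There are 6 geometric isomers: N3 trans, CN trans; N3 cis, CN trans; N3 cis, CN cis (3 arrangements, 2 chiral); N3 trans, CN cis.

6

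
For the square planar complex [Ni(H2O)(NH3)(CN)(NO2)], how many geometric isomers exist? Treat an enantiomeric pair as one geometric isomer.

In a square planar complex each vertex has one trans partner and two cis neighbours.
The distinct arrangements are (3 in all): (CN/NH3 trans, H2O/NO2 trans); (CN/NO2 trans, H2O/NH3 trans); (CN/H2O trans, NH3/NO2 trans).

3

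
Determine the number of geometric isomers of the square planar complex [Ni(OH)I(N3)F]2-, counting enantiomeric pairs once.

A square has two trans pairs of vertices; adjacent vertices are cis.
Systematic placement gives 3 geometric isomers: (F/N3 trans, I/OH trans); (F/OH trans, I/N3 trans); (F/I trans, N3/OH trans).

3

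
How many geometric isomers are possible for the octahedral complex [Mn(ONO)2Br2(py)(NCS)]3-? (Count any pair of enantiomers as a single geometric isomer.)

Working through the distinct placements yields 6 geometric isomers: ONO cis, Br trans; ONO trans, Br trans; ONO cis, Br cis (3 arrangements, 2 chiral); ONO trans, Br cis.

6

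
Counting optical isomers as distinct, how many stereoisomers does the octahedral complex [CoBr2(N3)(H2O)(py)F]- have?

15

Systematic enumeration (placing each ligand type in turn and discarding arrangements equivalent by rotation or reflection) gives 9 geometric isomers.
Of these, 6 lack any improper symmetry element and so occur as enantiomeric pairs, giving 9 + 6 = 15 stereoisomers in total.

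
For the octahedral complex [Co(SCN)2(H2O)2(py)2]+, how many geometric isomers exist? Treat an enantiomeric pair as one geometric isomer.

5

An octahedron has six vertices in three trans pairs; every non-trans pair is cis.
Systematic placement gives 5 geometric isomers: SCN trans, H2O trans, py trans; SCN cis, H2O trans, py cis; SCN cis, H2O cis, py trans; SCN cis, H2O cis, py cis (chiral); SCN trans, H2O cis, py cis.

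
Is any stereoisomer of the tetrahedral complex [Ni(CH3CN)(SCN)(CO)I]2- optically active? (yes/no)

yes

In a tetrahedral complex all four positions are equivalent and every pair of ligands is adjacent — there is no cis/trans distinction.
Only one geometric arrangement is possible; it has no improper symmetry element, so it exists as a pair of enantiomers (2 stereoisomers).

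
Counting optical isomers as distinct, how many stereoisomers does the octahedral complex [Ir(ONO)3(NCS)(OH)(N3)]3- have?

5

The six octahedral sites form three mutually perpendicular trans pairs.
Working through the distinct placements yields 4 geometric isomers: ONO mer (3 arrangements); ONO fac (chiral).
One of these lacks any improper symmetry element and so occurs as an enantiomeric pair, giving 4 + 1 = 5 stereoisomers in total.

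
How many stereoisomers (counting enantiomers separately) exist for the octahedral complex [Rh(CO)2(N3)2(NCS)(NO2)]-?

8

In an octahedral complex each vertex has one trans partner and four cis neighbours.
The distinct arrangements are (6 in all): CO trans, N3 trans; CO trans, N3 cis; CO cis, N3 cis (3 arrangements, 2 chiral); CO cis, N3 trans.
Of these, 2 lack any improper symmetry element and so occur as enantiomeric pairs, giving 6 + 2 = 8 stereoisomers in total.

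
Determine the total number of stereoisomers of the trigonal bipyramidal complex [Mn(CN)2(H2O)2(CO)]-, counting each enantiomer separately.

A trigonal bipyramid has two axial and three equatorial sites, which are chemically inequivalent.
Exhaustive case analysis gives 5 geometric isomers.
One of these lacks any improper symmetry element and so occurs as an enantiomeric pair, giving 5 + 1 = 6 stereoisomers in total.

6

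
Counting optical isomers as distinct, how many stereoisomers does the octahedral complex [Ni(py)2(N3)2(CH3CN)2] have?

In an octahedral complex each vertex has one trans partner and four cis neighbours.
Working through the distinct placements yields 5 geometric isomers: py trans, N3 trans, CH3CN trans; py cis, N3 cis, CH3CN trans; py trans, N3 cis, CH3CN cis; py cis, N3 cis, CH3CN cis (chiral); py cis, N3 trans, CH3CN cis.
One of these lacks any improper symmetry element and so occurs as an enantiomeric pair, giving 5 + 1 = 6 stereoisomers in total.

6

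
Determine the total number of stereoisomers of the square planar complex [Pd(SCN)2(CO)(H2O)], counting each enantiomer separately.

2

In a square planar complex each vertex has one trans partner and two cis neighbours.
There are 2 geometric isomers: SCN cis; SCN trans.
Each arrangement has an internal mirror plane or centre of symmetry, so none is chiral.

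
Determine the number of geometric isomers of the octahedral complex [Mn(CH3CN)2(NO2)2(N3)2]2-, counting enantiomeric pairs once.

There are 5 geometric isomers: CH3CN trans, NO2 trans, N3 trans; CH3CN trans, NO2 cis, N3 cis; CH3CN cis, NO2 trans, N3 cis; CH3CN cis, NO2 cis, N3 cis (chiral); CH3CN cis, NO2 cis, N3 trans.

5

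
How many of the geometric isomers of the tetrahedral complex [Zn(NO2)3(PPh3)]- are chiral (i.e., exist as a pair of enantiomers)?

All four vertices of a tetrahedron are equivalent and mutually adjacent, so cis/trans isomerism cannot arise.
Only one geometric arrangement is possible.

0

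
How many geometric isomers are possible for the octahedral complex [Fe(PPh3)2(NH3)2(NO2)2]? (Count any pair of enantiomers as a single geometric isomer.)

There are 5 geometric isomers: PPh3 trans, NH3 trans, NO2 trans; PPh3 cis, NH3 trans, NO2 cis; PPh3 trans, NH3 cis, NO2 cis; PPh3 cis, NH3 cis, NO2 cis (chiral); PPh3 cis, NH3 cis, NO2 trans.

5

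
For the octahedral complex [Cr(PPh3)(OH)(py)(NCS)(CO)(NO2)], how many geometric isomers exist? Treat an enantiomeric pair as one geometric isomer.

15

Placing the ligands in turn and identifying arrangements related by rotation or reflection leaves 15 distinct geometric isomers.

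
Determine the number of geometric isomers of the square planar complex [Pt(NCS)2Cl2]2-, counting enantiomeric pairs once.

A square has two trans pairs of vertices; adjacent vertices are cis.
There are 2 geometric isomers: NCS cis; NCS trans.

2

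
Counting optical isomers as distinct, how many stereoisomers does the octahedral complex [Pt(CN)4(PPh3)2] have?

The six octahedral sites form three mutually perpendicular trans pairs.
There are 2 geometric isomers: PPh3 trans; PPh3 cis.
Each arrangement has an internal mirror plane or centre of symmetry, so none is chiral.

2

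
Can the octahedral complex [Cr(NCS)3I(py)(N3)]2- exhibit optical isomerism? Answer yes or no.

The six octahedral sites form three mutually perpendicular trans pairs.
Working through the distinct placements yields 4 geometric isomers: NCS mer (3 arrangements); NCS fac (chiral).
One of these lacks any improper symmetry element and so occurs as an enantiomeric pair, giving 4 + 1 = 5 stereoisomers in total.

yes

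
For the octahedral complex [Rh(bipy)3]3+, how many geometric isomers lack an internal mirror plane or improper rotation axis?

1

Each bipy is bidentate and must span two cis positions.
Only one geometric arrangement is possible; it has no improper symmetry element, so it exists as a pair of enantiomers (2 stereoisomers).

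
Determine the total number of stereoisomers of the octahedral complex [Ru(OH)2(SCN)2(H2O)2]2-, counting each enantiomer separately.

6

The distinct arrangements are (5 in all): OH trans, SCN trans, H2O trans; OH cis, SCN cis, H2O trans; OH cis, SCN trans, H2O cis; OH cis, SCN cis, H2O cis (chiral); OH trans, SCN cis, H2O cis.
One of these lacks any improper symmetry element and so occurs as an enantiomeric pair, giving 5 + 1 = 6 stereoisomers in total.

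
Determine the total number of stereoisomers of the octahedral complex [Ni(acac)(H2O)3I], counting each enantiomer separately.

2

In an octahedral complex each vertex has one trans partner and four cis neighbours.
Each acac is bidentate and must span two cis positions.
The distinct arrangements are (2 in all): H2O mer; H2O fac.
Each arrangement has an internal mirror plane or centre of symmetry, so none is chiral.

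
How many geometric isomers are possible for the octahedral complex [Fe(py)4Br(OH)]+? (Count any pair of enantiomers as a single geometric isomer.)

The distinct arrangements are (2 in all): Br and OH mutually trans; Br and OH mutually cis.

2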